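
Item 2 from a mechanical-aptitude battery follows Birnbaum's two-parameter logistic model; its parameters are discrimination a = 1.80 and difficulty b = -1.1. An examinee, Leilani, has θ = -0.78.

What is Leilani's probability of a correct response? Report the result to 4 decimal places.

P(θ) = 1 / (1 + exp(−a(θ − b)))
Exponent: 1.80 × (-0.78 − (-1.1)) = 0.5760
1/(1 + e^{-0.5760}) = 0.6401

0.6401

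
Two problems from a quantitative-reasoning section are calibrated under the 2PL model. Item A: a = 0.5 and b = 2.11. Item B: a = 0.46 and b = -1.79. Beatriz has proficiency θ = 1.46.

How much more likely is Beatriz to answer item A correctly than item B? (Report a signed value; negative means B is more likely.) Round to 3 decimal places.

P(θ) = 1 / (1 + exp(−a(θ − b)))
P_A = 0.4195
P_B = 0.8168
P_A − P_B = -0.3974

-0.397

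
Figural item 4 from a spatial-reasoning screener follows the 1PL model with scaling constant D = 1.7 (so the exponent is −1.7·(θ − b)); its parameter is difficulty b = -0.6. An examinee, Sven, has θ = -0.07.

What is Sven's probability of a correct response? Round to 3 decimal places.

P(θ) = 1 / (1 + exp(−D·(θ − b)))
Exponent: 1.7 × (-0.07 − (-0.6)) = 0.9010
1/(1 + e^{-0.9010}) = 0.7112
P = 0.7112

0.711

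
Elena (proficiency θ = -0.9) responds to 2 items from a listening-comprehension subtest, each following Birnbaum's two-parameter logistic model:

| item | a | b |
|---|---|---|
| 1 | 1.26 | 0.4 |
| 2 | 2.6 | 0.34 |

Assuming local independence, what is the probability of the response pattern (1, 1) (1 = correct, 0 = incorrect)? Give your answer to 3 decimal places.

0.006

P(θ) = 1 / (1 + exp(−a(θ − b)))
P_1 = 1/(1+e^{1.6380}) = 0.1627
P_2 = 1/(1+e^{3.2240}) = 0.0383
L = P_1 × P_2 = 0.1627 × 0.0383 = 0.00623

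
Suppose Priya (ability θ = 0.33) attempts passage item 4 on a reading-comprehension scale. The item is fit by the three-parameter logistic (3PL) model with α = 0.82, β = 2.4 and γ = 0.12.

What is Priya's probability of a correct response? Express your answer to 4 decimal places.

0.2562

P(θ) = γ + (1 − γ) · 1 / (1 + exp(−α(θ − β)))
Exponent: 0.82 × (0.33 − 2.4) = -1.6974
1/(1 + e^{1.6974}) = 0.1548
P = 0.12 + 0.88 × 0.1548 = 0.2562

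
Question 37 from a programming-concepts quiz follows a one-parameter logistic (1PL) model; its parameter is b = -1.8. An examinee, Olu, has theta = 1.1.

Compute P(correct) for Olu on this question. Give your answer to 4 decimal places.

P(theta) = 1 / (1 + exp(−(theta − b)))
Exponent: (1.1 − (-1.8)) = 2.9000
1/(1 + e^{-2.9000}) = 0.9478
P = 0.9478

0.9478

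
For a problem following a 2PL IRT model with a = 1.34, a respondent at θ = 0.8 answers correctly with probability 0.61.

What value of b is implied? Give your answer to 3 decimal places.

0.466

P(θ) = 1 / (1 + exp(−a(θ − b)))
logit(0.61) = ln(0.61/0.39) = 0.4473
b = θ − logit/(a) = 0.8 − 0.4473/1.3400 = 0.4662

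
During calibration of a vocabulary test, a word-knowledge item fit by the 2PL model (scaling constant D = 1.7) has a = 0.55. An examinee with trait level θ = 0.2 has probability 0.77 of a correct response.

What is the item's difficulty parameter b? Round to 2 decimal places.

P(θ) = 1 / (1 + exp(−D·a(θ − b)))
logit(0.77) = ln(0.77/0.23) = 1.2083
b = θ − logit/(1.7·a) = 0.2 − 1.2083/0.9350 = -1.0923

-1.09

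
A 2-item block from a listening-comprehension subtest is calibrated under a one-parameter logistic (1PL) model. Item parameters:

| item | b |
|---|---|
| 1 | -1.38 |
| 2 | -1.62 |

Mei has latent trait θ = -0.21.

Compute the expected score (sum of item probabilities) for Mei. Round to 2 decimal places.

1.57

P(θ) = 1 / (1 + exp(−(θ − b)))
P_1 = 1/(1+e^{-1.1700}) = 0.7631
P_2 = 1/(1+e^{-1.4100}) = 0.8038
E[score] = 0.7631 + 0.8038 = 1.5669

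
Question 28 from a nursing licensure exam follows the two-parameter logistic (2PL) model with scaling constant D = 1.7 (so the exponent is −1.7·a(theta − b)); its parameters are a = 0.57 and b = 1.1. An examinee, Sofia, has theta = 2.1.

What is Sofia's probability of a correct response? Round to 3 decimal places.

0.725

P(theta) = 1 / (1 + exp(−D·a(theta − b)))
Exponent: 1.7 × 0.57 × (2.1 − 1.1) = 0.9690
1/(1 + e^{-0.9690}) = 0.7249
P = 0.7249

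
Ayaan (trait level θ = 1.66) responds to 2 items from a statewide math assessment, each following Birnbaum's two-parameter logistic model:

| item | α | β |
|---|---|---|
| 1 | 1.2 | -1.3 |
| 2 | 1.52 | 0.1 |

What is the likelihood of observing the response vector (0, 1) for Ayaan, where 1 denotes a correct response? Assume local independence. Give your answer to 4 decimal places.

0.0255

P(θ) = 1 / (1 + exp(−α(θ − β)))
P_1 = 1/(1+e^{-3.5520}) = 0.9721
P_2 = 1/(1+e^{-2.3712}) = 0.9146
L = (1−P_1) × P_2 = 0.0279 × 0.9146 = 0.02549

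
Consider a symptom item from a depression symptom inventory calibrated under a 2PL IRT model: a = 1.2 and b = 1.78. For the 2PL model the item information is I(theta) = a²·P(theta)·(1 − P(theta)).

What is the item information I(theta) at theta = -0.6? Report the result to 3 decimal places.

P = 1/(1+e^{2.8560}) = 0.0544
P(1−P) = 0.0544 × 0.9456 = 0.0514
I = a² × P(1−P) = 1.2² × 0.0514 = 0.07404

0.074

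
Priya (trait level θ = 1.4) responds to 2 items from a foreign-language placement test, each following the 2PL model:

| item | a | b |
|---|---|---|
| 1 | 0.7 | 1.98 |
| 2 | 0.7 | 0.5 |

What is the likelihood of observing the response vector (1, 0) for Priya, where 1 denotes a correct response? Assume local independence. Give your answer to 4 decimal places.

P(θ) = 1 / (1 + exp(−a(θ − b)))
P_1 = 1/(1+e^{0.4060}) = 0.3999
P_2 = 1/(1+e^{-0.6300}) = 0.6525
L = P_1 × (1−P_2) = 0.3999 × 0.3475 = 0.13896

0.1390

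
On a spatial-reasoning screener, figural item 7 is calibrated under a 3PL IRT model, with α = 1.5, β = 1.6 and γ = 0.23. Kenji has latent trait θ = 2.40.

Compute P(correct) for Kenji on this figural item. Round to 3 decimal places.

0.822

P(θ) = γ + (1 − γ) · 1 / (1 + exp(−α(θ − β)))
Exponent: 1.5 × (2.40 − 1.6) = 1.2000
1/(1 + e^{-1.2000}) = 0.7685
P = 0.23 + 0.77 × 0.7685 = 0.8218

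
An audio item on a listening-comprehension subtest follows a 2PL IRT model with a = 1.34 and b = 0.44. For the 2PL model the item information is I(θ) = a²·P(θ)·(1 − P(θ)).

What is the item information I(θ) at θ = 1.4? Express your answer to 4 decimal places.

P = 1/(1+e^{-1.2864}) = 0.7835
P(1−P) = 0.7835 × 0.2165 = 0.1696
I = a² × P(1−P) = 1.34² × 0.1696 = 0.30455

0.3045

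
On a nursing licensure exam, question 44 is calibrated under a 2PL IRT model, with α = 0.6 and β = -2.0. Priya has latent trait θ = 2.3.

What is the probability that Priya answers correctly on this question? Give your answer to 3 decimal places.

0.930

P(θ) = 1 / (1 + exp(−α(θ − β)))
Exponent: 0.6 × (2.3 − (-2.0)) = 2.5800
1/(1 + e^{-2.5800}) = 0.9296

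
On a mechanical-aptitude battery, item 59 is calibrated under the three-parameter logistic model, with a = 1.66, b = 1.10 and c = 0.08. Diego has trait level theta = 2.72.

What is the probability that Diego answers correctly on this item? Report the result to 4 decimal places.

P(theta) = c + (1 − c) · 1 / (1 + exp(−a(theta − b)))
Exponent: 1.66 × (2.72 − 1.10) = 2.6892
1/(1 + e^{-2.6892}) = 0.9364
P = 0.08 + 0.92 × 0.9364 = 0.9415

0.9415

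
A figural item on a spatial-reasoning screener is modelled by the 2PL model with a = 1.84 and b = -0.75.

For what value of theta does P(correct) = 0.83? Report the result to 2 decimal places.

0.11

P(theta) = 1 / (1 + exp(−a(theta − b)))
logit = ln(0.8300/0.1700) = 1.5856
theta = b + logit/(a) = -0.75 + 1.5856/1.8400 = 0.1118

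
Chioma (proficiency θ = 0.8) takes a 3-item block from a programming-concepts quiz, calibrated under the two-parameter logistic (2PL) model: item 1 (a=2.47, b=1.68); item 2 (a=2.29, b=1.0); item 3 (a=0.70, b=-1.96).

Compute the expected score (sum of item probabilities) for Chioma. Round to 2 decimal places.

1.36

P(θ) = 1 / (1 + exp(−a(θ − b)))
P_1 = 1/(1+e^{2.1736}) = 0.1021
P_2 = 1/(1+e^{0.4580}) = 0.3875
P_3 = 1/(1+e^{-1.9320}) = 0.8735
E[score] = 0.1021 + 0.3875 + 0.8735 = 1.3631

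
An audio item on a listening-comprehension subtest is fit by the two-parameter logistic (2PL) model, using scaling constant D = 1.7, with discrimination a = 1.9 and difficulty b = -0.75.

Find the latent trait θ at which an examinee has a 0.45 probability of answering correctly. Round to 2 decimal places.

P(θ) = 1 / (1 + exp(−D·a(θ − b)))
logit = ln(0.4500/0.5500) = -0.2007
θ = b + logit/(1.7·a) = -0.75 + (-0.2007)/3.2300 = -0.8121

-0.81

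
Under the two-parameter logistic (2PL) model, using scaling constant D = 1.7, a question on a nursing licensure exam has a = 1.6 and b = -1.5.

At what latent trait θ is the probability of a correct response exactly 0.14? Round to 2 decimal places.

P(θ) = 1 / (1 + exp(−D·a(θ − b)))
logit = ln(0.1400/0.8600) = -1.8153
θ = b + logit/(1.7·a) = -1.5 + (-1.8153)/2.7200 = -2.1674

-2.17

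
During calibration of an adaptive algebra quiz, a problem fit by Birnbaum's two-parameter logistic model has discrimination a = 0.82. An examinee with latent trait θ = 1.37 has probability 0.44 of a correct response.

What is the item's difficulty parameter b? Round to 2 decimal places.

P(θ) = 1 / (1 + exp(−a(θ − b)))
logit(0.44) = ln(0.44/0.56) = -0.2412
b = θ − logit/(a) = 1.37 − (-0.2412)/0.8200 = 1.6641

1.66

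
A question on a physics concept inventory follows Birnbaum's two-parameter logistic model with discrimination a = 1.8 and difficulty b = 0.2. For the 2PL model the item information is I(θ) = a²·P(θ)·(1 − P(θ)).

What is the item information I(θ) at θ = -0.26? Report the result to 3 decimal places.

P = 1/(1+e^{0.8280}) = 0.3041
P(1−P) = 0.3041 × 0.6959 = 0.2116
I = a² × P(1−P) = 1.8² × 0.2116 = 0.68562

0.686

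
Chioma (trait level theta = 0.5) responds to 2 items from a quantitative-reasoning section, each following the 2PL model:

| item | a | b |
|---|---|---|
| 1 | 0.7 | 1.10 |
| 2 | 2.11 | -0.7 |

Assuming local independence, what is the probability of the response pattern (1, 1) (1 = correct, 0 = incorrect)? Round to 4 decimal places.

P(theta) = 1 / (1 + exp(−a(theta − b)))
P_1 = 1/(1+e^{0.4200}) = 0.3965
P_2 = 1/(1+e^{-2.5320}) = 0.9264
L = P_1 × P_2 = 0.3965 × 0.9264 = 0.36732

0.3673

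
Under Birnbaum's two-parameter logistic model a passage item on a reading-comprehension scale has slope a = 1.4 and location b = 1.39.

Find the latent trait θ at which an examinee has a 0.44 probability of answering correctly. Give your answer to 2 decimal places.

P(θ) = 1 / (1 + exp(−a(θ − b)))
logit = ln(0.4400/0.5600) = -0.2412
θ = b + logit/(a) = 1.39 + (-0.2412)/1.4000 = 1.2177

1.22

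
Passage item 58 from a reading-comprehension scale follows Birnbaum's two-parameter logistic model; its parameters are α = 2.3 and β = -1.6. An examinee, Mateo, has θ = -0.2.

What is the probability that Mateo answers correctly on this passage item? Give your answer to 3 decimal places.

P(θ) = 1 / (1 + exp(−α(θ − β)))
Exponent: 2.3 × (-0.2 − (-1.6)) = 3.2200
1/(1 + e^{-3.2200}) = 0.9616

0.962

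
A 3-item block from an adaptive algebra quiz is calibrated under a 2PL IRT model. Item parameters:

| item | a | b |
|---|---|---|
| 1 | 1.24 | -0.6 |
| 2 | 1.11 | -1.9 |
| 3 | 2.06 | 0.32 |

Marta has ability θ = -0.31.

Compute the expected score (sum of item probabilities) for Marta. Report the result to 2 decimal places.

1.66

P(θ) = 1 / (1 + exp(−a(θ − b)))
P_1 = 1/(1+e^{-0.3596}) = 0.5889
P_2 = 1/(1+e^{-1.7649}) = 0.8538
P_3 = 1/(1+e^{1.2978}) = 0.2145
E[score] = 0.5889 + 0.8538 + 0.2145 = 1.6573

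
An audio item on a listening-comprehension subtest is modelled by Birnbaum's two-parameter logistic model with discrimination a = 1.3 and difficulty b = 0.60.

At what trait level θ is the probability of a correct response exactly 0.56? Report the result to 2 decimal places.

P(θ) = 1 / (1 + exp(−a(θ − b)))
logit = ln(0.5600/0.4400) = 0.2412
θ = b + logit/(a) = 0.60 + 0.2412/1.3000 = 0.7855

0.79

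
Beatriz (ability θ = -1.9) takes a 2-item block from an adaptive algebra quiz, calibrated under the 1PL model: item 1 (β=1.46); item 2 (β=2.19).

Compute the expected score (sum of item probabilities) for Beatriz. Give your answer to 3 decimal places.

P(θ) = 1 / (1 + exp(−(θ − β)))
P_1 = 1/(1+e^{3.3600}) = 0.0336
P_2 = 1/(1+e^{4.0900}) = 0.0165
E[score] = 0.0336 + 0.0165 = 0.0500

0.050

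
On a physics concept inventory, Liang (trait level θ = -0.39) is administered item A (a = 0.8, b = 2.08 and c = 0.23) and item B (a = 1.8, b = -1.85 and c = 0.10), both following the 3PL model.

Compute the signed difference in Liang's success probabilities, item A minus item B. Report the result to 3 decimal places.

P(θ) = c + (1 − c) · 1 / (1 + exp(−a(θ − b)))
P_A = 0.3237
P_B = 0.9394
P_A − P_B = -0.6156

-0.616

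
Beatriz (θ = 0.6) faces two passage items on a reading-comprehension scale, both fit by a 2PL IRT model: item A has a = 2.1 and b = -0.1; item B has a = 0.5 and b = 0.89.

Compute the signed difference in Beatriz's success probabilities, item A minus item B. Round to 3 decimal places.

0.349

P(θ) = 1 / (1 + exp(−a(θ − b)))
P_A = 0.8131
P_B = 0.4638
P_A − P_B = 0.3492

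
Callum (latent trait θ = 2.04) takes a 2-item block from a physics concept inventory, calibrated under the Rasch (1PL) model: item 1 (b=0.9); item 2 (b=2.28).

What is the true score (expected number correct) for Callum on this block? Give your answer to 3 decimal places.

P(θ) = 1 / (1 + exp(−(θ − b)))
P_1 = 1/(1+e^{-1.1400}) = 0.7577
P_2 = 1/(1+e^{0.2400}) = 0.4403
E[score] = 0.7577 + 0.4403 = 1.1980

1.198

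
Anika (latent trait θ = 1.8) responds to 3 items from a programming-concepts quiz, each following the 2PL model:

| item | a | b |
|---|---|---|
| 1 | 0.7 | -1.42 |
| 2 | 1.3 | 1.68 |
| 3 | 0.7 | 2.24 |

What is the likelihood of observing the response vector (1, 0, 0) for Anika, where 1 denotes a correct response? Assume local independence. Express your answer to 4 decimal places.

P(θ) = 1 / (1 + exp(−a(θ − b)))
P_1 = 1/(1+e^{-2.2540}) = 0.9050
P_2 = 1/(1+e^{-0.1560}) = 0.5389
P_3 = 1/(1+e^{0.3080}) = 0.4236
L = P_1 × (1−P_2) × (1−P_3) = 0.9050 × 0.4611 × 0.5764 = 0.24052

0.2405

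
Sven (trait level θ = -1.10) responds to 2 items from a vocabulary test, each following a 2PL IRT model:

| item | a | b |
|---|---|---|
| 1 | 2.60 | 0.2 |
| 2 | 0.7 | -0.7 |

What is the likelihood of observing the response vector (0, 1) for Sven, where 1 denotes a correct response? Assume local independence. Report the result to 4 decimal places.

P(θ) = 1 / (1 + exp(−a(θ − b)))
P_1 = 1/(1+e^{3.3800}) = 0.0329
P_2 = 1/(1+e^{0.2800}) = 0.4305
L = (1−P_1) × P_2 = 0.9671 × 0.4305 = 0.41628

0.4163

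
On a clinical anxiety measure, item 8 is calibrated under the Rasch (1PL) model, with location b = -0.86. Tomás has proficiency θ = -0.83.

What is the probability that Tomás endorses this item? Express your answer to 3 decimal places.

0.507

P(θ) = 1 / (1 + exp(−(θ − b)))
Exponent: (-0.83 − (-0.86)) = 0.0300
1/(1 + e^{-0.0300}) = 0.5075
P = 0.5075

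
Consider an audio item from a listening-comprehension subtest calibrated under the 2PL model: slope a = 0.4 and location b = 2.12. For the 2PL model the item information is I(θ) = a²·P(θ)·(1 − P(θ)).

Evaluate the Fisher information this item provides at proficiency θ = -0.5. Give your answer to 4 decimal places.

0.0308

P = 1/(1+e^{1.0480}) = 0.2596
P(1−P) = 0.2596 × 0.7404 = 0.1922
I = a² × P(1−P) = 0.4² × 0.1922 = 0.03075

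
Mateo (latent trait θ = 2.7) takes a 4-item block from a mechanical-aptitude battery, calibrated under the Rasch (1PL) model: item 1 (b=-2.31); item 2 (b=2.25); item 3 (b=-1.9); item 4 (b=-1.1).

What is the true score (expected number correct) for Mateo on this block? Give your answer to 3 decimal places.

3.572

P(θ) = 1 / (1 + exp(−(θ − b)))
P_1 = 1/(1+e^{-5.0100}) = 0.9934
P_2 = 1/(1+e^{-0.4500}) = 0.6106
P_3 = 1/(1+e^{-4.6000}) = 0.9900
P_4 = 1/(1+e^{-3.8000}) = 0.9781
E[score] = 0.9934 + 0.6106 + 0.9900 + 0.9781 = 3.5722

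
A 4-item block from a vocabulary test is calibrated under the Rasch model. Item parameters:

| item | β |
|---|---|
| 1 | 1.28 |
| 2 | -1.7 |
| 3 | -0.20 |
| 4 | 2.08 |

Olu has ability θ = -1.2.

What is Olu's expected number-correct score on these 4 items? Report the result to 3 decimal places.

1.005

P(θ) = 1 / (1 + exp(−(θ − β)))
P_1 = 1/(1+e^{2.4800}) = 0.0773
P_2 = 1/(1+e^{-0.5000}) = 0.6225
P_3 = 1/(1+e^{1.0000}) = 0.2689
P_4 = 1/(1+e^{3.2800}) = 0.0363
E[score] = 0.0773 + 0.6225 + 0.2689 + 0.0363 = 1.0049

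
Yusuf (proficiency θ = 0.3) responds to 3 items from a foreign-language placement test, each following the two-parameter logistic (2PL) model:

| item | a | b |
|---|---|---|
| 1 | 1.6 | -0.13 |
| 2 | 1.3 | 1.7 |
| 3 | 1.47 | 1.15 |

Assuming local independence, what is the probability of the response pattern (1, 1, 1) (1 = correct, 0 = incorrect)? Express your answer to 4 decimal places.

0.0207

P(θ) = 1 / (1 + exp(−a(θ − b)))
P_1 = 1/(1+e^{-0.6880}) = 0.6655
P_2 = 1/(1+e^{1.8200}) = 0.1394
P_3 = 1/(1+e^{1.2495}) = 0.2228
L = P_1 × P_2 × P_3 = 0.6655 × 0.1394 × 0.2228 = 0.02067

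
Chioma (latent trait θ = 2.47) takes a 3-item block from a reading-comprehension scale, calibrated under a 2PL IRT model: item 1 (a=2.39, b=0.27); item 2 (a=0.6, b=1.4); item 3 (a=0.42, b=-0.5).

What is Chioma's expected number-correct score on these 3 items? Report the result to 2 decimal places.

P(θ) = 1 / (1 + exp(−a(θ − b)))
P_1 = 1/(1+e^{-5.2580}) = 0.9948
P_2 = 1/(1+e^{-0.6420}) = 0.6552
P_3 = 1/(1+e^{-1.2474}) = 0.7768
E[score] = 0.9948 + 0.6552 + 0.7768 = 2.4269

2.43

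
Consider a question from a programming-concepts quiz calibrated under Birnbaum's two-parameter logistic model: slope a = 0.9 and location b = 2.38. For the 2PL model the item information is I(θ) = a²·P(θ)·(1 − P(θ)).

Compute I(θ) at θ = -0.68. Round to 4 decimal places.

P = 1/(1+e^{2.7540}) = 0.0599
P(1−P) = 0.0599 × 0.9401 = 0.0563
I = a² × P(1−P) = 0.9² × 0.0563 = 0.04559

0.0456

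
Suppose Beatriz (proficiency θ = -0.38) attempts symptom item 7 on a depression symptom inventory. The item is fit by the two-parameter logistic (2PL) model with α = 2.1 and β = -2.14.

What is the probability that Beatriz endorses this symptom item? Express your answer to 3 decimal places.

0.976

P(θ) = 1 / (1 + exp(−α(θ − β)))
Exponent: 2.1 × (-0.38 − (-2.14)) = 3.6960
1/(1 + e^{-3.6960}) = 0.9758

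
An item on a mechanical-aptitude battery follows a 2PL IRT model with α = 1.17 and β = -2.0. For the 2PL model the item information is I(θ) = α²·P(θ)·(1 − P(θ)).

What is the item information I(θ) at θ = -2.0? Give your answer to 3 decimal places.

P = 1/(1+e^{0.0000}) = 0.5000
P(1−P) = 0.5000 × 0.5000 = 0.2500
I = α² × P(1−P) = 1.17² × 0.2500 = 0.34222

0.342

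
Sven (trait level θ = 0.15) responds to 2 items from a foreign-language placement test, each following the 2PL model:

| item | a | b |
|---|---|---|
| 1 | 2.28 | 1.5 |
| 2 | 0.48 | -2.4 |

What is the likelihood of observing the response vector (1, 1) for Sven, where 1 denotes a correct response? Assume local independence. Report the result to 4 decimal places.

0.0340

P(θ) = 1 / (1 + exp(−a(θ − b)))
P_1 = 1/(1+e^{3.0780}) = 0.0440
P_2 = 1/(1+e^{-1.2240}) = 0.7728
L = P_1 × P_2 = 0.0440 × 0.7728 = 0.03402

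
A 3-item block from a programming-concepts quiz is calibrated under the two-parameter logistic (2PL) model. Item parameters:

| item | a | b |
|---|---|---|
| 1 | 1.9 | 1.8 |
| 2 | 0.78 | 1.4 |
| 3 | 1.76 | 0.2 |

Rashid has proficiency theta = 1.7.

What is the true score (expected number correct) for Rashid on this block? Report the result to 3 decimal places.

1.944

P(theta) = 1 / (1 + exp(−a(theta − b)))
P_1 = 1/(1+e^{0.1900}) = 0.4526
P_2 = 1/(1+e^{-0.2340}) = 0.5582
P_3 = 1/(1+e^{-2.6400}) = 0.9334
E[score] = 0.4526 + 0.5582 + 0.9334 = 1.9443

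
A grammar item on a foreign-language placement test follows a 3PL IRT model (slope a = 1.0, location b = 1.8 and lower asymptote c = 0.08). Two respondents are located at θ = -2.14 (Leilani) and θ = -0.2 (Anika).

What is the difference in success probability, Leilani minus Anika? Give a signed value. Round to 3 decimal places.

-0.092

P(θ) = c + (1 − c) · 1 / (1 + exp(−a(θ − b)))
P(Leilani) = 0.0976  [exponent -3.9400]
P(Anika) = 0.1897  [exponent -2.0000]
Difference = 0.0976 − 0.1897 = -0.0921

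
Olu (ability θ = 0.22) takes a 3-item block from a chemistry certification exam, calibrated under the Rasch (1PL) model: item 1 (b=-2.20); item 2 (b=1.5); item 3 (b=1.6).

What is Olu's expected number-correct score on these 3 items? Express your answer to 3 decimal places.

P(θ) = 1 / (1 + exp(−(θ − b)))
P_1 = 1/(1+e^{-2.4200}) = 0.9183
P_2 = 1/(1+e^{1.2800}) = 0.2176
P_3 = 1/(1+e^{1.3800}) = 0.2010
E[score] = 0.9183 + 0.2176 + 0.2010 = 1.3369

1.337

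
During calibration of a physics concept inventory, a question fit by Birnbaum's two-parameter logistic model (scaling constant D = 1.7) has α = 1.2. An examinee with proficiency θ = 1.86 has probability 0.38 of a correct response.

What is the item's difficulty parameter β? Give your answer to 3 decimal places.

2.100

P(θ) = 1 / (1 + exp(−D·α(θ − β)))
logit(0.38) = ln(0.38/0.62) = -0.4895
β = θ − logit/(1.7·α) = 1.86 − (-0.4895)/2.0400 = 2.1000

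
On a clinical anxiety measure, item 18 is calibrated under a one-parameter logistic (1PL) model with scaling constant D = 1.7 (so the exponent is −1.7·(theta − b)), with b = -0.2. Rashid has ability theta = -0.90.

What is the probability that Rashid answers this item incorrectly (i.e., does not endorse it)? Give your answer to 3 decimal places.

P(theta) = 1 / (1 + exp(−D·(theta − b)))
Exponent: 1.7 × (-0.90 − (-0.2)) = -1.1900
1/(1 + e^{1.1900}) = 0.2333
P = 0.2333
P(incorrect) = 1 − 0.2333 = 0.7667

0.767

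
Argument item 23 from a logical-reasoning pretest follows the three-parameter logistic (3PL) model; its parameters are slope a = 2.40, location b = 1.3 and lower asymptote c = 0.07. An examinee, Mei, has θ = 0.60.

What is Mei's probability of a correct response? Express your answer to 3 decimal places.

P(θ) = c + (1 − c) · 1 / (1 + exp(−a(θ − b)))
Exponent: 2.40 × (0.60 − 1.3) = -1.6800
1/(1 + e^{1.6800}) = 0.1571
P = 0.07 + 0.93 × 0.1571 = 0.2161

0.216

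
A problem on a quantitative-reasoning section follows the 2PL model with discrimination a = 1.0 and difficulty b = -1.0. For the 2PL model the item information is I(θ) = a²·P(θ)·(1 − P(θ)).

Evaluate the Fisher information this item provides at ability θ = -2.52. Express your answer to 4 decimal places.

P = 1/(1+e^{1.5200}) = 0.1795
P(1−P) = 0.1795 × 0.8205 = 0.1473
I = a² × P(1−P) = 1.0² × 0.1473 = 0.14726

0.1473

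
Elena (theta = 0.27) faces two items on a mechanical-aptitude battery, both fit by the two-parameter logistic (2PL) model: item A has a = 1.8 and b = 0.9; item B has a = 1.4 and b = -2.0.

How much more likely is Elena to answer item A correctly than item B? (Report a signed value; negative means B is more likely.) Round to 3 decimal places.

-0.717

P(theta) = 1 / (1 + exp(−a(theta − b)))
P_A = 0.2434
P_B = 0.9600
P_A − P_B = -0.7166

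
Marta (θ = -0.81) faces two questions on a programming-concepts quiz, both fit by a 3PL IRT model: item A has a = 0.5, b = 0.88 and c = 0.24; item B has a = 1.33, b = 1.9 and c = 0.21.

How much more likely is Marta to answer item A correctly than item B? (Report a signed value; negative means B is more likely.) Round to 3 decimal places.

0.237

P(θ) = c + (1 − c) · 1 / (1 + exp(−a(θ − b)))
P_A = 0.4684
P_B = 0.2309
P_A − P_B = 0.2374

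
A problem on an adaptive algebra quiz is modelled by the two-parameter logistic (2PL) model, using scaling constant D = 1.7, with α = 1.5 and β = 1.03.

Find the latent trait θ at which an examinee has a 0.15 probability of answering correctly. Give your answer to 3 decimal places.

0.350

P(θ) = 1 / (1 + exp(−D·α(θ − β)))
logit = ln(0.1500/0.8500) = -1.7346
θ = β + logit/(1.7·α) = 1.03 + (-1.7346)/2.5500 = 0.3498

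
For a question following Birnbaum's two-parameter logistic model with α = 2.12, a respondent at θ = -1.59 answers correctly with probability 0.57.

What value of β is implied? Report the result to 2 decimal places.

-1.72

P(θ) = 1 / (1 + exp(−α(θ − β)))
logit(0.57) = ln(0.57/0.43) = 0.2819
β = θ − logit/(α) = -1.59 − 0.2819/2.1200 = -1.7229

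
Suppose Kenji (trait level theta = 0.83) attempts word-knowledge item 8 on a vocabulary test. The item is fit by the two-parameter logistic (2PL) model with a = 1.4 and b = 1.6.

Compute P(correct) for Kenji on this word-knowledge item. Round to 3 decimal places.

0.254

P(theta) = 1 / (1 + exp(−a(theta − b)))
Exponent: 1.4 × (0.83 − 1.6) = -1.0780
1/(1 + e^{1.0780}) = 0.2539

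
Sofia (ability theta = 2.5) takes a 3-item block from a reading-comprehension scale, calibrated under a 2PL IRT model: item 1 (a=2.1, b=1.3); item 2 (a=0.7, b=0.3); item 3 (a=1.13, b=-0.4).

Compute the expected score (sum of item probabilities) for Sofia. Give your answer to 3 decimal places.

2.713

P(theta) = 1 / (1 + exp(−a(theta − b)))
P_1 = 1/(1+e^{-2.5200}) = 0.9255
P_2 = 1/(1+e^{-1.5400}) = 0.8235
P_3 = 1/(1+e^{-3.2770}) = 0.9636
E[score] = 0.9255 + 0.8235 + 0.9636 = 2.7126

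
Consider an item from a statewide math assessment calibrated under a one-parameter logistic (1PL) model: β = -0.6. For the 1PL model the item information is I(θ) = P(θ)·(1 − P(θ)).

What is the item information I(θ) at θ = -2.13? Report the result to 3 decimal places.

P = 1/(1+e^{1.5300}) = 0.1780
P(1−P) = 0.1780 × 0.8220 = 0.1463
I = P(1−P) = 0.14631

0.146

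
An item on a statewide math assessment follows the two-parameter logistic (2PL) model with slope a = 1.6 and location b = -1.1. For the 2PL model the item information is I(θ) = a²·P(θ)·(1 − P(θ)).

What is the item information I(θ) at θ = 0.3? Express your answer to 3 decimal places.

P = 1/(1+e^{-2.2400}) = 0.9038
P(1−P) = 0.9038 × 0.0962 = 0.0870
I = a² × P(1−P) = 1.6² × 0.0870 = 0.22261

0.223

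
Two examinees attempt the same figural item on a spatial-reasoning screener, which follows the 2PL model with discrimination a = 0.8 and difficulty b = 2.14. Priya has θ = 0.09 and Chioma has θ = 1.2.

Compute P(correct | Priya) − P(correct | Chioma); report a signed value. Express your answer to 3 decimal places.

P(θ) = 1 / (1 + exp(−a(θ − b)))
P(Priya) = 0.1625  [exponent -1.6400]
P(Chioma) = 0.3204  [exponent -0.7520]
Difference = 0.1625 − 0.3204 = -0.1579

-0.158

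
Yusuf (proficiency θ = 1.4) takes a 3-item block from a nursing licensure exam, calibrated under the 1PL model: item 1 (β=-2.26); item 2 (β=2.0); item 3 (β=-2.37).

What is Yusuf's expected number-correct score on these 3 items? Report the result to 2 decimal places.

2.31

P(θ) = 1 / (1 + exp(−(θ − β)))
P_1 = 1/(1+e^{-3.6600}) = 0.9749
P_2 = 1/(1+e^{0.6000}) = 0.3543
P_3 = 1/(1+e^{-3.7700}) = 0.9775
E[score] = 0.9749 + 0.3543 + 0.9775 = 2.3067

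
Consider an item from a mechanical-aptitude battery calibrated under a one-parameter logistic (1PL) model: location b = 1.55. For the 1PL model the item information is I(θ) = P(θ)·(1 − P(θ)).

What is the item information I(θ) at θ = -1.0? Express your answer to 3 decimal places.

P = 1/(1+e^{2.5500}) = 0.0724
P(1−P) = 0.0724 × 0.9276 = 0.0672
I = P(1−P) = 0.06718

0.067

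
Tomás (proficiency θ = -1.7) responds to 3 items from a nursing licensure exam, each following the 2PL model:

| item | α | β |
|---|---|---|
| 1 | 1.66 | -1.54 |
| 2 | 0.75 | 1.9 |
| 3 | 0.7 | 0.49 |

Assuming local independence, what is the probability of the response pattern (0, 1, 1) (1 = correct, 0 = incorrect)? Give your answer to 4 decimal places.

P(θ) = 1 / (1 + exp(−α(θ − β)))
P_1 = 1/(1+e^{0.2656}) = 0.4340
P_2 = 1/(1+e^{2.7000}) = 0.0630
P_3 = 1/(1+e^{1.5330}) = 0.1776
L = (1−P_1) × P_2 × P_3 = 0.5660 × 0.0630 × 0.1776 = 0.00633

0.0063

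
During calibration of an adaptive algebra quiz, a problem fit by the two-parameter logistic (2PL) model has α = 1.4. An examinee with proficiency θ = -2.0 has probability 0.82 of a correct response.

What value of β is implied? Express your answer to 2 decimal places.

P(θ) = 1 / (1 + exp(−α(θ − β)))
logit(0.82) = ln(0.82/0.18) = 1.5163
β = θ − logit/(α) = -2.0 − 1.5163/1.4000 = -3.0831

-3.08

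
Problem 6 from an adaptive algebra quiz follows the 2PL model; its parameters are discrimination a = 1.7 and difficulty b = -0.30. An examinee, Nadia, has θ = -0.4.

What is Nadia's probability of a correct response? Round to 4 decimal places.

P(θ) = 1 / (1 + exp(−a(θ − b)))
Exponent: 1.7 × (-0.4 − (-0.30)) = -0.1700
1/(1 + e^{0.1700}) = 0.4576

0.4576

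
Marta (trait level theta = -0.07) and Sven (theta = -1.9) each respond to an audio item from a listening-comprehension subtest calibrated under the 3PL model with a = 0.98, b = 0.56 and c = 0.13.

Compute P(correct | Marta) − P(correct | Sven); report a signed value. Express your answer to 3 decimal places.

0.233

P(theta) = c + (1 − c) · 1 / (1 + exp(−a(theta − b)))
P(Marta) = 0.4348  [exponent -0.6174]
P(Sven) = 0.2016  [exponent -2.4108]
Difference = 0.4348 − 0.2016 = 0.2332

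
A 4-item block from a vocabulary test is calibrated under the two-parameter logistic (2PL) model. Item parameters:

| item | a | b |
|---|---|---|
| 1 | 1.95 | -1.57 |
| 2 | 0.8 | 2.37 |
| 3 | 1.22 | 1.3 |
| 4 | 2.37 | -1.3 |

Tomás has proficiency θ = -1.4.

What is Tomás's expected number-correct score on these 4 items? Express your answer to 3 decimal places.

1.106

P(θ) = 1 / (1 + exp(−a(θ − b)))
P_1 = 1/(1+e^{-0.3315}) = 0.5821
P_2 = 1/(1+e^{3.0160}) = 0.0467
P_3 = 1/(1+e^{3.2940}) = 0.0358
P_4 = 1/(1+e^{0.2370}) = 0.4410
E[score] = 0.5821 + 0.0467 + 0.0358 + 0.4410 = 1.1056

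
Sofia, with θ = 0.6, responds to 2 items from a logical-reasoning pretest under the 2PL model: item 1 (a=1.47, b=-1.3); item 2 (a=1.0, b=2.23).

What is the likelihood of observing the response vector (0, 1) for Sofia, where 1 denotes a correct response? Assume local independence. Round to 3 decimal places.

0.009

P(θ) = 1 / (1 + exp(−a(θ − b)))
P_1 = 1/(1+e^{-2.7930}) = 0.9423
P_2 = 1/(1+e^{1.6300}) = 0.1638
L = (1−P_1) × P_2 = 0.0577 × 0.1638 = 0.00945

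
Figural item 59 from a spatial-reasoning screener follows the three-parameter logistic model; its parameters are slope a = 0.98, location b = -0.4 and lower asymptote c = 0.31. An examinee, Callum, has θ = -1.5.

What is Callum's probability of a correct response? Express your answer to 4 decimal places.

P(θ) = c + (1 − c) · 1 / (1 + exp(−a(θ − b)))
Exponent: 0.98 × (-1.5 − (-0.4)) = -1.0780
1/(1 + e^{1.0780}) = 0.2539
P = 0.31 + 0.69 × 0.2539 = 0.4852

0.4852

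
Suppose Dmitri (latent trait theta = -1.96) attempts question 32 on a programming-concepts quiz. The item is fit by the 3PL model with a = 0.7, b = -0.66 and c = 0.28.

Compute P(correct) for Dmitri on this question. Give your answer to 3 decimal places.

P(theta) = c + (1 − c) · 1 / (1 + exp(−a(theta − b)))
Exponent: 0.7 × (-1.96 − (-0.66)) = -0.9100
1/(1 + e^{0.9100}) = 0.2870
P = 0.28 + 0.72 × 0.2870 = 0.4866

0.487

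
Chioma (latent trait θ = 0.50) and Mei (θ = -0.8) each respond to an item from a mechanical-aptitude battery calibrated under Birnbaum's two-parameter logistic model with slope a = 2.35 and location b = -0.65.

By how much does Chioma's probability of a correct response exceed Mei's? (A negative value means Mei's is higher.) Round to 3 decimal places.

0.524

P(θ) = 1 / (1 + exp(−a(θ − b)))
P(Chioma) = 0.9372  [exponent 2.7025]
P(Mei) = 0.4128  [exponent -0.3525]
Difference = 0.9372 − 0.4128 = 0.5244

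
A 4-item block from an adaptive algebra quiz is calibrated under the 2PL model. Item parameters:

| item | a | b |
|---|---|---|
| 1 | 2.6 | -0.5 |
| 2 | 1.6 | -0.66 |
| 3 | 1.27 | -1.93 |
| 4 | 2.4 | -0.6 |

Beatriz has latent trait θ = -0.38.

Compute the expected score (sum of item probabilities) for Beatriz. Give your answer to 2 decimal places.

P(θ) = 1 / (1 + exp(−a(θ − b)))
P_1 = 1/(1+e^{-0.3120}) = 0.5774
P_2 = 1/(1+e^{-0.4480}) = 0.6102
P_3 = 1/(1+e^{-1.9685}) = 0.8774
P_4 = 1/(1+e^{-0.5280}) = 0.6290
E[score] = 0.5774 + 0.6102 + 0.8774 + 0.6290 = 2.6940

2.69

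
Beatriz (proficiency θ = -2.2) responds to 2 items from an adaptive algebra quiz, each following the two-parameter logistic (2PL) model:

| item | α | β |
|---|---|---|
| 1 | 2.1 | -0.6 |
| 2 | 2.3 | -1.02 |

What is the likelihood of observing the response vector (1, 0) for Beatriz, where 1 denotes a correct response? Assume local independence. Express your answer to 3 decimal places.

0.031

P(θ) = 1 / (1 + exp(−α(θ − β)))
P_1 = 1/(1+e^{3.3600}) = 0.0336
P_2 = 1/(1+e^{2.7140}) = 0.0622
L = P_1 × (1−P_2) = 0.0336 × 0.9378 = 0.03148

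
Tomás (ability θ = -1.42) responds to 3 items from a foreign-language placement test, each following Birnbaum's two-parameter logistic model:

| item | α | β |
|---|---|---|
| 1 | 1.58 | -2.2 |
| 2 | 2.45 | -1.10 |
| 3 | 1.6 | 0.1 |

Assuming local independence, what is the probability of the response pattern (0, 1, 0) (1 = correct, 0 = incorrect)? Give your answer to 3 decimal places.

0.065

P(θ) = 1 / (1 + exp(−α(θ − β)))
P_1 = 1/(1+e^{-1.2324}) = 0.7742
P_2 = 1/(1+e^{0.7840}) = 0.3135
P_3 = 1/(1+e^{2.4320}) = 0.0808
L = (1−P_1) × P_2 × (1−P_3) = 0.2258 × 0.3135 × 0.9192 = 0.06505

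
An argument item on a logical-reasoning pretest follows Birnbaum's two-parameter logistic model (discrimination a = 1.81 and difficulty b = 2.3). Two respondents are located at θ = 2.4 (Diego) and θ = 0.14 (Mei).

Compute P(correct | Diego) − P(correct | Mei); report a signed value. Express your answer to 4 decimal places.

P(θ) = 1 / (1 + exp(−a(θ − b)))
P(Diego) = 0.5451  [exponent 0.1810]
P(Mei) = 0.0197  [exponent -3.9096]
Difference = 0.5451 − 0.0197 = 0.5255

0.5255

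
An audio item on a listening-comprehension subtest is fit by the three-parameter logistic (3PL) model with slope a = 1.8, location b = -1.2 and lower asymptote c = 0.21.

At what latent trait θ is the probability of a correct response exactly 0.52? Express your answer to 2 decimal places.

-1.44

P(θ) = c + (1 − c) · 1 / (1 + exp(−a(θ − b)))
Remove guessing floor: (0.52 − 0.21)/(1 − 0.21) = 0.3924
logit = ln(0.3924/0.6076) = -0.4372
θ = b + logit/(a) = -1.2 + (-0.4372)/1.8000 = -1.4429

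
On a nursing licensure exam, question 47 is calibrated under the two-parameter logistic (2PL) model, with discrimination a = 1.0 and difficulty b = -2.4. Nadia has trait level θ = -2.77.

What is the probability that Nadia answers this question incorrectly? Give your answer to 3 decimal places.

P(θ) = 1 / (1 + exp(−a(θ − b)))
Exponent: 1.0 × (-2.77 − (-2.4)) = -0.3700
1/(1 + e^{0.3700}) = 0.4085
P(incorrect) = 1 − 0.4085 = 0.5915

0.591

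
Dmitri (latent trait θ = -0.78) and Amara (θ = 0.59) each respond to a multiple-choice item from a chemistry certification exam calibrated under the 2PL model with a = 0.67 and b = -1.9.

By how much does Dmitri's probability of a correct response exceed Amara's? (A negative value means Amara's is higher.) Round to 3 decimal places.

P(θ) = 1 / (1 + exp(−a(θ − b)))
P(Dmitri) = 0.6793  [exponent 0.7504]
P(Amara) = 0.8413  [exponent 1.6683]
Difference = 0.6793 − 0.8413 = -0.1621

-0.162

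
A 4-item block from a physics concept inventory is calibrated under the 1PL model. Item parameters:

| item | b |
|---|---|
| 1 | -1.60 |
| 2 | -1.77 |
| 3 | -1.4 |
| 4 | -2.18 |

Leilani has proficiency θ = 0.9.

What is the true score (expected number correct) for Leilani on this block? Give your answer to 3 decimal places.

3.724

P(θ) = 1 / (1 + exp(−(θ − b)))
P_1 = 1/(1+e^{-2.5000}) = 0.9241
P_2 = 1/(1+e^{-2.6700}) = 0.9352
P_3 = 1/(1+e^{-2.3000}) = 0.9089
P_4 = 1/(1+e^{-3.0800}) = 0.9561
E[score] = 0.9241 + 0.9352 + 0.9089 + 0.9561 = 3.7243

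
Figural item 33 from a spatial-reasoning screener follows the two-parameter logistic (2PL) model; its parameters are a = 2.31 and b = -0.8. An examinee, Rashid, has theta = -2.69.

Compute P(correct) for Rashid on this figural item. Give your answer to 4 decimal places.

0.0125

P(theta) = 1 / (1 + exp(−a(theta − b)))
Exponent: 2.31 × (-2.69 − (-0.8)) = -4.3659
1/(1 + e^{4.3659}) = 0.0125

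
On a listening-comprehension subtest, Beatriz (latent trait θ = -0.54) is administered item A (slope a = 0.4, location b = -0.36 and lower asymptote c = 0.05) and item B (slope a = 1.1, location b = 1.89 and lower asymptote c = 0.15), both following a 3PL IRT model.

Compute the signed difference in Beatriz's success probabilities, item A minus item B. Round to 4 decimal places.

0.3030

P(θ) = c + (1 − c) · 1 / (1 + exp(−a(θ − b)))
P_A = 0.5079
P_B = 0.2049
P_A − P_B = 0.3030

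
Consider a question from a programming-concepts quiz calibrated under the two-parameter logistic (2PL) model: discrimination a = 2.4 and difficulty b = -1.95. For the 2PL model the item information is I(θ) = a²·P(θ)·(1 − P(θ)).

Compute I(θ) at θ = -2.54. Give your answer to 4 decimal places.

0.9052

P = 1/(1+e^{1.4160}) = 0.1953
P(1−P) = 0.1953 × 0.8047 = 0.1572
I = a² × P(1−P) = 2.4² × 0.1572 = 0.90519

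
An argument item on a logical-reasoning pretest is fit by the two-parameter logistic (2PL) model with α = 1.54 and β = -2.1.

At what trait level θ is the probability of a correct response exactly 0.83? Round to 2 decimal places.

P(θ) = 1 / (1 + exp(−α(θ − β)))
logit = ln(0.8300/0.1700) = 1.5856
θ = β + logit/(α) = -2.1 + 1.5856/1.5400 = -1.0704

-1.07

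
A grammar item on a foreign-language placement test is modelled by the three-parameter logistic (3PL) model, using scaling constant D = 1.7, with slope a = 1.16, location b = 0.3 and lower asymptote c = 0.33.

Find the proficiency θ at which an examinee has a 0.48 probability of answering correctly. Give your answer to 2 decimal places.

P(θ) = c + (1 − c) · 1 / (1 + exp(−D·a(θ − b)))
Remove guessing floor: (0.48 − 0.33)/(1 − 0.33) = 0.2239
logit = ln(0.2239/0.7761) = -1.2432
θ = b + logit/(1.7·a) = 0.3 + (-1.2432)/1.9720 = -0.3304

-0.33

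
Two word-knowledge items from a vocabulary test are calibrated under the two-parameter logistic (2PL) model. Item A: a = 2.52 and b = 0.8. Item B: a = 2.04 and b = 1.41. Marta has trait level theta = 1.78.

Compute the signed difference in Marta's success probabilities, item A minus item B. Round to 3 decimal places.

P(theta) = 1 / (1 + exp(−a(theta − b)))
P_A = 0.9220
P_B = 0.6802
P_A − P_B = 0.2418

0.242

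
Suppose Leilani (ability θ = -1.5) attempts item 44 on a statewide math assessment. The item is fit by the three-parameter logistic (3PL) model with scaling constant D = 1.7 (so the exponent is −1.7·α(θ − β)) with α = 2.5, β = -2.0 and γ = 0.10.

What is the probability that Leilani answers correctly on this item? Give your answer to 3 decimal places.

P(θ) = γ + (1 − γ) · 1 / (1 + exp(−D·α(θ − β)))
Exponent: 1.7 × 2.5 × (-1.5 − (-2.0)) = 2.1250
1/(1 + e^{-2.1250}) = 0.8933
P = 0.10 + 0.90 × 0.8933 = 0.9040

0.904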